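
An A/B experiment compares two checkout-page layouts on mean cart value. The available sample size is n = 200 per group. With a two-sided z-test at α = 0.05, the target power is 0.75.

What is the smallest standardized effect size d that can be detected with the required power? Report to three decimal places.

d ≈ 0.263

Need Φ(δ − 1.960) = 0.75, so δ = 1.960 + 0.674 = 2.634.
(Lower-tail contribution to power is negligible for δ > 0.)
δ = d·√(n/2) ⇒ d = δ/√(n/2) = 2.634/√(200/2) = 0.2634.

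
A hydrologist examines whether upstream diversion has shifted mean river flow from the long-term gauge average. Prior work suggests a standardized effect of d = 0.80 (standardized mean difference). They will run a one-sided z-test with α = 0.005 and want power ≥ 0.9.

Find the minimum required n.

For power 0.9 need Φ(δ − z_{0.005}) = 0.9, so δ = z_{0.005} + z_{0.10} = 2.576 + 1.282 = 3.857.
δ = d·√n ⇒ n = (δ/d)² = (3.857 / 0.80)² = 23.25.
Rounding up, n = 24.

n = 24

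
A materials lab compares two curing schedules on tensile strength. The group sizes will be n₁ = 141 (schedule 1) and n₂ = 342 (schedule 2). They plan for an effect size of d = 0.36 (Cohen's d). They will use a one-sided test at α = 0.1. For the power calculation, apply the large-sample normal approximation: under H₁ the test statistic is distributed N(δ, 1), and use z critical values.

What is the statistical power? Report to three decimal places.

Power ≈ 0.990

Noncentrality parameter: δ = d / √(1/n₁ + 1/n₂) = 0.36 / √(1/141 + 1/342) = 3.5971
Critical value for a one-sided test at α = 0.1: z_α = 1.282.
Power = Φ(δ − 1.282) = Φ(2.316) = 0.9897.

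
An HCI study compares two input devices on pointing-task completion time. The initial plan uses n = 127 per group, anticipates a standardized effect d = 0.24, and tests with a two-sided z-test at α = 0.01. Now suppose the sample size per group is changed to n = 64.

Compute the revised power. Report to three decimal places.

Power ≈ 0.112

With n = 64 per group: δ = d·√(n/2) = 0.24 × √(64/2) = 1.3576. Critical value z_{0.005} = 2.576.
Revised power = Φ(δ − 2.576) + Φ(−δ − 2.576) = Φ(-1.218) + Φ(-3.933) = 0.1116 + 0.0000 = 0.1116.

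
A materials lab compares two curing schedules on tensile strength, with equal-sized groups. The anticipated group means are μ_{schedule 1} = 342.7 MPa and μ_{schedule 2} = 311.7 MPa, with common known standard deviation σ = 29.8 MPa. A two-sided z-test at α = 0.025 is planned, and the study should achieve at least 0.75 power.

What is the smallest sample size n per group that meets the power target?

n = 16 per group

Standardized effect: d = |μ_{schedule 1} − μ_{schedule 2}| / σ = |342.7 − 311.7| / 29.8 = 1.0403
Set Φ(δ − 2.241) = 0.75; then δ − 2.241 = Φ⁻¹(0.75) = 0.674, giving δ = 2.916.
(Ignoring the negligible lower-tail rejection probability gives the usual closed-form inversion.)
δ = d·√(n/2) ⇒ n = 2(δ/d)² = 2 × (2.916 / 1.0403)² = 15.71.
Round up to the next whole unit.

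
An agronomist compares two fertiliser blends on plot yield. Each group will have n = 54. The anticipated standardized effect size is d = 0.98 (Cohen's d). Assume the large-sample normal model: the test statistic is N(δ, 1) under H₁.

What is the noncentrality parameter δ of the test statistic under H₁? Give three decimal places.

δ ≈ 5.092

The noncentrality parameter scales effect size by the design's sample-size factor: δ = d·√(n/2) = 0.98 × √(54/2) = 5.0922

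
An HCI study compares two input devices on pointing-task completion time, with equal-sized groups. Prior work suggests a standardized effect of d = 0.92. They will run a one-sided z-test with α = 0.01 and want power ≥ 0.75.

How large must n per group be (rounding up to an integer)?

n = 22 per group

For power 0.75 need Φ(δ − z_{0.01}) = 0.75, so δ = z_{0.01} + z_{0.25} = 2.326 + 0.674 = 3.001.
δ = d·√(n/2) ⇒ n = 2(δ/d)² = 2 × (3.001 / 0.92)² = 21.28.
Round up to the next whole unit.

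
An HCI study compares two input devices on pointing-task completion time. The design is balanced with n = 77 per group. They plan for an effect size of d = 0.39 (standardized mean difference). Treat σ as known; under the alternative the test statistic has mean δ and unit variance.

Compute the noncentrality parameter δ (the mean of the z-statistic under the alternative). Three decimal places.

The noncentrality parameter scales effect size by the design's sample-size factor: δ = d·√(n/2) = 0.39 × √(77/2) = 2.4199

δ ≈ 2.420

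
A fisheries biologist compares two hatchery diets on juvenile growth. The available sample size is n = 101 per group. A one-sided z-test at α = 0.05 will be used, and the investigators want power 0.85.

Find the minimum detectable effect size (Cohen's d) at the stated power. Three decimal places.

Need Φ(δ − 1.645) = 0.85, so δ = 1.645 + 1.036 = 2.681.
δ = d·√(n/2) ⇒ d = δ/√(n/2) = 2.681/√(101/2) = 0.3773.

d ≈ 0.377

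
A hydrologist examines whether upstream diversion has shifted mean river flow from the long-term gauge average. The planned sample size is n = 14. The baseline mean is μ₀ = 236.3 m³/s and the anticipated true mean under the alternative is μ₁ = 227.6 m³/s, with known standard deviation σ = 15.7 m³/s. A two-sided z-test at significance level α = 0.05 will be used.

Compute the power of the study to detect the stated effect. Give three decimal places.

Standardized effect: d = |μ₁ − μ₀| / σ = |227.6 − 236.3| / 15.7 = 0.5541
Noncentrality parameter: δ = d·√n = 0.5541 × √14 = 2.0734
Two-sided α = 0.05 → critical value z_{0.025} = 1.960.
Power = Φ(δ − 1.960) + Φ(−δ − 1.960) = Φ(0.113) + Φ(-4.033) = 0.5452 + 0.0000 = 0.5452.

Power ≈ 0.545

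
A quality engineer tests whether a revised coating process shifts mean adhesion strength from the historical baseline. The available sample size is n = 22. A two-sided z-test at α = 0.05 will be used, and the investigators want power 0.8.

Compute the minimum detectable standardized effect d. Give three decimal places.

d ≈ 0.597

Need Φ(δ − 1.960) = 0.8, so δ = 1.960 + 0.842 = 2.802.
(The second rejection-region term Φ(−δ − z_{α/2}) is negligible and dropped.)
δ = d·√n ⇒ d = δ/√n = 2.802/√22 = 0.5973.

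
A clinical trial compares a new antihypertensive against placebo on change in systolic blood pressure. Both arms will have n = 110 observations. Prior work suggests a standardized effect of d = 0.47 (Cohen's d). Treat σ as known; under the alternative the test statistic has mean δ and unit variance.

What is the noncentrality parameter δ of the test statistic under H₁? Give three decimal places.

The noncentrality parameter scales effect size by the design's sample-size factor: δ = d·√(n/2) = 0.47 × √(110/2) = 3.4856

δ ≈ 3.486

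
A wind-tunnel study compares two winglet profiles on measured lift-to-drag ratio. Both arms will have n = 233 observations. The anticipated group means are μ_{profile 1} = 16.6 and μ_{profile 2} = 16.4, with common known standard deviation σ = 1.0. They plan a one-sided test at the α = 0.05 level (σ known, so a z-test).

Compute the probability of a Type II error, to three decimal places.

β ≈ 0.304

Standardized effect: d = |μ_{profile 1} − μ_{profile 2}| / σ = |16.6 − 16.4| / 1.0 = 0.2000
Noncentrality parameter: δ = d·√(n/2) = 0.2000 × √(233/2) = 2.1587
One-sided α = 0.05 → critical value z_{0.05} = 1.645.
Power = P(Z > 1.645 − δ) = Φ(0.514) = 0.6963.
Type II error: β = 1 − power = 1 − 0.6963 = 0.3037.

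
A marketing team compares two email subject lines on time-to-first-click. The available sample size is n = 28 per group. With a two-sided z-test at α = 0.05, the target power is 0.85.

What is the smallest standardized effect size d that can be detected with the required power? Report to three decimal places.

d ≈ 0.801

Need Φ(δ − 1.960) = 0.85, so δ = 1.960 + 1.036 = 2.996.
(Lower-tail contribution to power is negligible for δ > 0.)
δ = d·√(n/2) ⇒ d = δ/√(n/2) = 2.996/√(28/2) = 0.8008.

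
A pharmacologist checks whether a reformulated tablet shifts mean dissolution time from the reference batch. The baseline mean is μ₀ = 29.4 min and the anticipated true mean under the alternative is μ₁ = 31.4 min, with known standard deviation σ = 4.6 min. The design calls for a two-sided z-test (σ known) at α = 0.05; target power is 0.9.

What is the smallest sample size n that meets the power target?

Standardized effect: d = |μ₁ − μ₀| / σ = |31.4 − 29.4| / 4.6 = 0.4348
For power 0.9 need Φ(δ − z_{0.025}) = 0.9, so δ = z_{0.025} + z_{0.10} = 1.960 + 1.282 = 3.242.
(Ignoring the negligible lower-tail rejection probability gives the usual closed-form inversion.)
δ = d·√n ⇒ n = (δ/d)² = (3.242 / 0.4348)² = 55.58.
Round up to the next whole unit.

n = 56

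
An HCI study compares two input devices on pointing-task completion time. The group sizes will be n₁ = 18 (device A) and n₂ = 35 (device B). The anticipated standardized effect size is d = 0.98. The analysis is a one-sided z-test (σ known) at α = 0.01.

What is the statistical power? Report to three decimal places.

Noncentrality parameter: δ = d / √(1/n₁ + 1/n₂) = 0.98 / √(1/18 + 1/35) = 3.3788
Critical value for a one-sided test at α = 0.01: z_α = 2.326.
Power = Φ(δ − 2.326) = Φ(1.052) = 0.8537.

Power ≈ 0.854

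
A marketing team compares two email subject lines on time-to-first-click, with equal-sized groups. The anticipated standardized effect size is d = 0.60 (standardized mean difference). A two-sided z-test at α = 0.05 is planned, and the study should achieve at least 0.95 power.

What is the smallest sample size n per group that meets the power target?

Set Φ(δ − 1.960) = 0.95; then δ − 1.960 = Φ⁻¹(0.95) = 1.645, giving δ = 3.605.
(For δ > 0 the lower-tail rejection region contributes negligibly to power, so the one-term inversion is standard.)
δ = d·√(n/2) ⇒ n = 2(δ/d)² = 2 × (3.605 / 0.60)² = 72.19.
Round up to the next whole unit.

n = 73 per group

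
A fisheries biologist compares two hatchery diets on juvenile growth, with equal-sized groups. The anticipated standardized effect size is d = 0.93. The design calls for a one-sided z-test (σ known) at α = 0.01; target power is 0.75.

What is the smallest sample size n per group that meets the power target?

n = 21 per group

For power 0.75 need Φ(δ − z_{0.01}) = 0.75, so δ = z_{0.01} + z_{0.25} = 2.326 + 0.674 = 3.001.
δ = d·√(n/2) ⇒ n = 2(δ/d)² = 2 × (3.001 / 0.93)² = 20.82.
Round up to the next whole unit.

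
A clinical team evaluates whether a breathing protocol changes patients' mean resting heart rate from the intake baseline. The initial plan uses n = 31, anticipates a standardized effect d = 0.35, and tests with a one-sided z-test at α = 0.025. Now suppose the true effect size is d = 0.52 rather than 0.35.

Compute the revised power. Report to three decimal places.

Power ≈ 0.825

With d = 0.52: δ = d·√n = 0.52 × √31 = 2.8952. Critical value z_{0.025} = 1.960.
Revised power = Φ(δ − 1.960) = Φ(0.935) = 0.8252.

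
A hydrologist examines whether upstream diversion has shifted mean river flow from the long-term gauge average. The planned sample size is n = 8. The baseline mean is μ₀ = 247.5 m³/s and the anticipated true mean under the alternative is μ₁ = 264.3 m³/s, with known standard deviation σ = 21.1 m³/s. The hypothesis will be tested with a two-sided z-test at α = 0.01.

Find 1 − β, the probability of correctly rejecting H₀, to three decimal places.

Standardized effect: d = |μ₁ − μ₀| / σ = |264.3 − 247.5| / 21.1 = 0.7962
Noncentrality parameter: δ = d·√n = 0.7962 × √8 = 2.2520
Critical value for a two-sided test at α = 0.01: z_{α/2} = 2.576.
Power = Φ(δ − 2.576) + Φ(−δ − 2.576) = Φ(-0.324) + Φ(-4.828) = 0.3730 + 0.0000 = 0.3730.

Power ≈ 0.373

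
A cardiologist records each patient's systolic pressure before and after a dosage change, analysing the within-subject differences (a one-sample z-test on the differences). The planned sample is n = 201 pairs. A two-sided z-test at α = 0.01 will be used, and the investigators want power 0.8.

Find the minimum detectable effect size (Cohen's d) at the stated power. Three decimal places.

d ≈ 0.241

Need Φ(δ − 2.576) = 0.8, so δ = 2.576 + 0.842 = 3.417.
(Lower-tail contribution to power is negligible for δ > 0.)
δ = d·√n ⇒ d = δ/√n = 3.417/√201 = 0.2410.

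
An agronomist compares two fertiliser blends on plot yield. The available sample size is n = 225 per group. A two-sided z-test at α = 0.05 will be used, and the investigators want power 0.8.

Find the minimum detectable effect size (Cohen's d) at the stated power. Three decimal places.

d ≈ 0.264

Required noncentrality: δ = z_{0.025} + z_{0.20} = 1.960 + 0.842 = 2.802.
(The second rejection-region term Φ(−δ − z_{α/2}) is negligible and dropped.)
δ = d·√(n/2) ⇒ d = δ/√(n/2) = 2.802/√(225/2) = 0.2641.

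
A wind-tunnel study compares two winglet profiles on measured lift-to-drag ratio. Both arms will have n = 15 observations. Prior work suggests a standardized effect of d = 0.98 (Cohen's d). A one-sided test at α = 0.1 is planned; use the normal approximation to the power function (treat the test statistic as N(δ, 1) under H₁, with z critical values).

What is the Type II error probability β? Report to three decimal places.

β ≈ 0.080

Noncentrality parameter: δ = d·√(n/2) = 0.98 × √(15/2) = 2.6838
One-sided α = 0.1 → critical value z_{0.1} = 1.282.
Power = P(Z > 1.282 − δ) = Φ(1.402) = 0.9196.
Type II error: β = 1 − power = 1 − 0.9196 = 0.0804.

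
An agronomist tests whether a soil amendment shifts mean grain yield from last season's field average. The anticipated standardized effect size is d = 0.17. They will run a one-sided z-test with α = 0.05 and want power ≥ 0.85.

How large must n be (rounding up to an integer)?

n = 249

For power 0.85 need Φ(δ − z_{0.05}) = 0.85, so δ = z_{0.05} + z_{0.15} = 1.645 + 1.036 = 2.681.
δ = d·√n ⇒ n = (δ/d)² = (2.681 / 0.17)² = 248.76.
Round up to the next whole unit.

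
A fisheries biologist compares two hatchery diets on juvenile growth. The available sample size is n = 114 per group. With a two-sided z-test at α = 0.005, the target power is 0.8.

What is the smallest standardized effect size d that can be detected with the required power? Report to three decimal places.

Need Φ(δ − 2.807) = 0.8, so δ = 2.807 + 0.842 = 3.649.
(Lower-tail contribution to power is negligible for δ > 0.)
δ = d·√(n/2) ⇒ d = δ/√(n/2) = 3.649/√(114/2) = 0.4833.

d ≈ 0.483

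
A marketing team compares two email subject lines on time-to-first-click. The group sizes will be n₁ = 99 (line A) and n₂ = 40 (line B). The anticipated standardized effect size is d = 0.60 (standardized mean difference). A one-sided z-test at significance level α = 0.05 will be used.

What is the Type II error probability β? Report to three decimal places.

Noncentrality parameter: λ = d / √(1/n₁ + 1/n₂) = 0.60 / √(1/99 + 1/40) = 3.2025
Critical value for a one-sided test at α = 0.05: z_α = 1.645.
Power = P(Z > 1.645 − λ) = Φ(1.558) = 0.9403.
Type II error: β = 1 − power = 1 − 0.9403 = 0.0597.

β ≈ 0.060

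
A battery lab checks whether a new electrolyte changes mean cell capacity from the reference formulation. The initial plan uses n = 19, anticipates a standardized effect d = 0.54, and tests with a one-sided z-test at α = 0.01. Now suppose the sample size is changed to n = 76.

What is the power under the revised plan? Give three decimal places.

With n = 76: δ = d·√n = 0.54 × √76 = 4.7076. Critical value z_{0.01} = 2.326.
Revised power = P(Z > 2.326 − δ) = Φ(2.381) = 0.9914.

Power ≈ 0.991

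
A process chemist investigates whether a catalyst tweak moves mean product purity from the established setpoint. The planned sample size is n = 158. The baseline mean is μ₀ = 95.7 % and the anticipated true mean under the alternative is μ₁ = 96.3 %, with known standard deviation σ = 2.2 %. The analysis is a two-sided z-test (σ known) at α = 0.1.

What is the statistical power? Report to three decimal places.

Power ≈ 0.963

Standardized effect: d = |μ₁ − μ₀| / σ = |96.3 − 95.7| / 2.2 = 0.2727
Noncentrality parameter: δ = d·√n = 0.2727 × √158 = 3.4281
Two-sided α = 0.1 → critical value z_{0.05} = 1.645.
Power = Φ(δ − 1.645) + Φ(−δ − 1.645) = Φ(1.783) + Φ(-5.073) = 0.9627 + 0.0000 = 0.9627.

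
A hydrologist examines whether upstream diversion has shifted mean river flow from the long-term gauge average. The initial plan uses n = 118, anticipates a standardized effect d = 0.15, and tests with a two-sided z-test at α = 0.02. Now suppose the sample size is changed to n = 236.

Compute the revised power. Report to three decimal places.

With n = 236: δ = d·√n = 0.15 × √236 = 2.3043. Critical value z_{0.01} = 2.326.
Revised power = Φ(δ − 2.326) + Φ(−δ − 2.326) = Φ(-0.022) + Φ(-4.631) = 0.4912 + 0.0000 = 0.4912.

Power ≈ 0.491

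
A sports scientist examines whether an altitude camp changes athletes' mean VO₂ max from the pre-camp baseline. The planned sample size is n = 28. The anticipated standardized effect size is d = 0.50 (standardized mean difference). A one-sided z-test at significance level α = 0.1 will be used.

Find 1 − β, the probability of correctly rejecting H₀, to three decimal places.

Power ≈ 0.914

Noncentrality parameter: δ = d·√n = 0.50 × √28 = 2.6458
One-sided α = 0.1 → critical value z_{0.1} = 1.282.
Power = P(Z > 1.282 − δ) = Φ(1.364) = 0.9137.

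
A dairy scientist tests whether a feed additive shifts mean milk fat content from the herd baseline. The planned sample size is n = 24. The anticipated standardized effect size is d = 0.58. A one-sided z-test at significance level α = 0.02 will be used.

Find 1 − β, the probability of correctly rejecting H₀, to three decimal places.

Power ≈ 0.785

Noncentrality parameter: δ = d·√n = 0.58 × √24 = 2.8414
Critical value for a one-sided test at α = 0.02: z_α = 2.054.
Power = P(Z > 2.054 − δ) = Φ(0.788) = 0.7846.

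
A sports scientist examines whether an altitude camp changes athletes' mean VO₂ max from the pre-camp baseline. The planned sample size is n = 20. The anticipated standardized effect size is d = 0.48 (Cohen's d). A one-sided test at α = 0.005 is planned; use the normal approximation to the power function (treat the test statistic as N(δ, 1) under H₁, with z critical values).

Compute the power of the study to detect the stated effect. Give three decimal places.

Noncentrality parameter: δ = d·√n = 0.48 × √20 = 2.1466
One-sided α = 0.005 → critical value z_{0.005} = 2.576.
Power = P(Z > 2.576 − δ) = Φ(-0.429) = 0.3339.

Power ≈ 0.334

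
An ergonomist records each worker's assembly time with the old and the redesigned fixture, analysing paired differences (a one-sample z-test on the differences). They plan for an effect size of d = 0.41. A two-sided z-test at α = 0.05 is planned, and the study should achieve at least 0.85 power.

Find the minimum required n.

n = 54

For power 0.85 need Φ(δ − z_{0.025}) = 0.85, so δ = z_{0.025} + z_{0.15} = 1.960 + 1.036 = 2.996.
(For δ > 0 the lower-tail rejection region contributes negligibly to power, so the one-term inversion is standard.)
δ = d·√n ⇒ n = (δ/d)² = (2.996 / 0.41)² = 53.41.
Round up to the next whole unit.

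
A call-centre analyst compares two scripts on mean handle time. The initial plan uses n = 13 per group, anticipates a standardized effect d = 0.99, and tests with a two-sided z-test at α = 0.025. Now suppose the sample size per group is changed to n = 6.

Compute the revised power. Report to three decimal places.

Power ≈ 0.299

With n = 6 per group: δ = d·√(n/2) = 0.99 × √(6/2) = 1.7147. Critical value z_{0.0125} = 2.241.
Revised power = Φ(δ − 2.241) + Φ(−δ − 2.241) = Φ(-0.527) + Φ(-3.956) = 0.2992 + 0.0000 = 0.2992.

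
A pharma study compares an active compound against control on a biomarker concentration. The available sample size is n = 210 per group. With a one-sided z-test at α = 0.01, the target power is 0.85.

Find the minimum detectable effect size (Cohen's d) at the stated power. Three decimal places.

Required noncentrality: δ = z_{0.01} + z_{0.15} = 2.326 + 1.036 = 3.363.
δ = d·√(n/2) ⇒ d = δ/√(n/2) = 3.363/√(210/2) = 0.3282.

d ≈ 0.328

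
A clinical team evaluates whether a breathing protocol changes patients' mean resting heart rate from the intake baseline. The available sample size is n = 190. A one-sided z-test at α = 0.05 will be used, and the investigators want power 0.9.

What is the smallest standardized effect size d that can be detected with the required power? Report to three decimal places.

Need Φ(δ − 1.645) = 0.9, so δ = 1.645 + 1.282 = 2.926.
δ = d·√n ⇒ d = δ/√n = 2.926/√190 = 0.2123.

d ≈ 0.212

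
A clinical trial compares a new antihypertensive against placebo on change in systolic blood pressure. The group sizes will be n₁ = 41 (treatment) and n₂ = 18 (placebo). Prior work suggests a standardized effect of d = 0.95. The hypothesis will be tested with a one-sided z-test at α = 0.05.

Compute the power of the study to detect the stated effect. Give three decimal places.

Noncentrality parameter: δ = d / √(1/n₁ + 1/n₂) = 0.95 / √(1/41 + 1/18) = 3.3599
Critical value for a one-sided test at α = 0.05: z_α = 1.645.
Power = P(Z > 1.645 − δ) = Φ(1.715) = 0.9568.

Power ≈ 0.957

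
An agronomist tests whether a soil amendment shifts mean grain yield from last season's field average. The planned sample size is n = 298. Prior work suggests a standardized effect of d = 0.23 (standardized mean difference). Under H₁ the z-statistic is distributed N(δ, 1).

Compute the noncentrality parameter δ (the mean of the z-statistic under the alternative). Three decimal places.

δ ≈ 3.970

δ = d·√n = 0.23 × √298 = 3.9704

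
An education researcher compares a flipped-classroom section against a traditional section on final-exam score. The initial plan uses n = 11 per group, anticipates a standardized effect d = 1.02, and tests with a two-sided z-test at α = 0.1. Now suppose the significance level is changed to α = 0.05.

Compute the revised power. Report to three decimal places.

Power ≈ 0.667

δ = d·√(n/2) = 1.02 × √(11/2) = 2.3921 (unchanged). New critical value: z_{0.025} = 1.960.
Revised power = Φ(δ − 1.960) + Φ(−δ − 1.960) = Φ(0.432) + Φ(-4.352) = 0.6672 + 0.0000 = 0.6672.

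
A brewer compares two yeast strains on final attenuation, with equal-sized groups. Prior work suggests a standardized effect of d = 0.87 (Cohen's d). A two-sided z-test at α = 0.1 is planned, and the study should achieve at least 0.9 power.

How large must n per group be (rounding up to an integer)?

Set Φ(δ − 1.645) = 0.9; then δ − 1.645 = Φ⁻¹(0.9) = 1.282, giving δ = 2.926.
(For δ > 0 the lower-tail rejection region contributes negligibly to power, so the one-term inversion is standard.)
δ = d·√(n/2) ⇒ n = 2(δ/d)² = 2 × (2.926 / 0.87)² = 22.63.
Rounding up, n = 23 per group.

n = 23 per group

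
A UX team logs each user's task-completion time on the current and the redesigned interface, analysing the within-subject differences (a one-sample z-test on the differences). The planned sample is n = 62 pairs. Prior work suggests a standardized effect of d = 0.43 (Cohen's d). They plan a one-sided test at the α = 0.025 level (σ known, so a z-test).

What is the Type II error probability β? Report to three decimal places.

β ≈ 0.077

Noncentrality parameter: δ = d·√n = 0.43 × √62 = 3.3858
Critical value for a one-sided test at α = 0.025: z_α = 1.960.
Power = P(Z > 1.960 − δ) = Φ(1.426) = 0.9230.
Type II error: β = 1 − power = 1 − 0.9230 = 0.0770.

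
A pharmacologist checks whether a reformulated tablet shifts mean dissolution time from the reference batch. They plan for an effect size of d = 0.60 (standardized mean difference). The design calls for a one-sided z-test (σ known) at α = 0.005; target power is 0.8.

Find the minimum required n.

Set Φ(δ − 2.576) = 0.8; then δ − 2.576 = Φ⁻¹(0.8) = 0.842, giving δ = 3.417.
δ = d·√n ⇒ n = (δ/d)² = (3.417 / 0.60)² = 32.44.
Rounding up, n = 33.

n = 33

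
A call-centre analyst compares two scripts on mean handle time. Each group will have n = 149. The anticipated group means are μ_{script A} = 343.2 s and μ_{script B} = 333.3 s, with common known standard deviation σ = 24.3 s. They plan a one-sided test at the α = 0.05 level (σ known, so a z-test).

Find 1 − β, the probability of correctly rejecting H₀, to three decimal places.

Standardized effect: d = |μ_{script A} − μ_{script B}| / σ = |343.2 − 333.3| / 24.3 = 0.4074
Noncentrality parameter: δ = d·√(n/2) = 0.4074 × √(149/2) = 3.5165
Critical value for a one-sided test at α = 0.05: z_α = 1.645.
Power = P(Z > 1.645 − δ) = Φ(1.872) = 0.9694.

Power ≈ 0.969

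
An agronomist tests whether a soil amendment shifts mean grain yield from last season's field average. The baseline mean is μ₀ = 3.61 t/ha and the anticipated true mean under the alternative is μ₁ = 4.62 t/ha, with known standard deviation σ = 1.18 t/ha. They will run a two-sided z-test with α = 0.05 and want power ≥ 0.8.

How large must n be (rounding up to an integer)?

n = 11

Standardized effect: d = |μ₁ − μ₀| / σ = |4.62 − 3.61| / 1.18 = 0.8559
Set Φ(δ − 1.960) = 0.8; then δ − 1.960 = Φ⁻¹(0.8) = 0.842, giving δ = 2.802.
(Ignoring the negligible lower-tail rejection probability gives the usual closed-form inversion.)
δ = d·√n ⇒ n = (δ/d)² = (2.802 / 0.8559)² = 10.71.
Rounding up, n = 11.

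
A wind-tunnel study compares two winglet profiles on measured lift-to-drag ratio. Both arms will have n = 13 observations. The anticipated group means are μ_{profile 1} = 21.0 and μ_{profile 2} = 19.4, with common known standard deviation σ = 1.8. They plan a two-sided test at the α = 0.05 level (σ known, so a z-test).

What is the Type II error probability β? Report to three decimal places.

Standardized effect: d = |μ_{profile 1} − μ_{profile 2}| / σ = |21.0 − 19.4| / 1.8 = 0.8889
Noncentrality parameter: δ = d·√(n/2) = 0.8889 × √(13/2) = 2.2662
Two-sided α = 0.05 → critical value z_{0.025} = 1.960.
Power = Φ(δ − 1.960) + Φ(−δ − 1.960) = Φ(0.306) + Φ(-4.226) = 0.6203 + 0.0000 = 0.6203.
Type II error: β = 1 − power = 1 − 0.6203 = 0.3797.

β ≈ 0.380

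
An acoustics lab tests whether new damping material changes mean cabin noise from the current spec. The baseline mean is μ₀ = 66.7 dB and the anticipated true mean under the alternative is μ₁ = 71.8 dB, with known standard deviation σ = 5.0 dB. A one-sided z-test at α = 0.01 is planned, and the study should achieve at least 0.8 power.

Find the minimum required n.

Standardized effect: d = |μ₁ − μ₀| / σ = |71.8 − 66.7| / 5.0 = 1.0200
Set Φ(δ − 2.326) = 0.8; then δ − 2.326 = Φ⁻¹(0.8) = 0.842, giving δ = 3.168.
δ = d·√n ⇒ n = (δ/d)² = (3.168 / 1.0200)² = 9.65.
Round up to the next whole unit.

n = 10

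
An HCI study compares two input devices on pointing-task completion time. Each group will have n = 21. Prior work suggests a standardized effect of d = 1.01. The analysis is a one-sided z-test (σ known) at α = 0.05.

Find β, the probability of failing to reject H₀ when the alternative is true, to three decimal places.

β ≈ 0.052

Noncentrality parameter: δ = d·√(n/2) = 1.01 × √(21/2) = 3.2728
Critical value for a one-sided test at α = 0.05: z_α = 1.645.
Power = P(Z > 1.645 − δ) = Φ(1.628) = 0.9482.
Type II error: β = 1 − power = 1 − 0.9482 = 0.0518.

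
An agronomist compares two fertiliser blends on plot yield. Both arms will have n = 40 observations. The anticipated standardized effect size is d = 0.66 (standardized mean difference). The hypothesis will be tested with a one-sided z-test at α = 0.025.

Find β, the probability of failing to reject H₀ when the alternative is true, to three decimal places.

Noncentrality parameter: δ = d·√(n/2) = 0.66 × √(40/2) = 2.9516
Critical value for a one-sided test at α = 0.025: z_α = 1.960.
Power = Φ(δ − 1.960) = Φ(0.992) = 0.8393.
Type II error: β = 1 − power = 1 − 0.8393 = 0.1607.

β ≈ 0.161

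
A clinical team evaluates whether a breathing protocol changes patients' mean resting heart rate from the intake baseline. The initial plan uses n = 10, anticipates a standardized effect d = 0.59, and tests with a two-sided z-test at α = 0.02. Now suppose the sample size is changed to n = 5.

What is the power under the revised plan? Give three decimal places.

With n = 5: δ = d·√n = 0.59 × √5 = 1.3193. Critical value z_{0.01} = 2.326.
Revised power = Φ(δ − 2.326) + Φ(−δ − 2.326) = Φ(-1.007) + Φ(-3.646) = 0.1570 + 0.0001 = 0.1571.

Power ≈ 0.157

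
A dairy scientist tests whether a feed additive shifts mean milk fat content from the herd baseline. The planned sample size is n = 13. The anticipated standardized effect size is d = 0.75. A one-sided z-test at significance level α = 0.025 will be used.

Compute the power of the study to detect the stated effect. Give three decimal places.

Power ≈ 0.772

Noncentrality parameter: λ = d·√n = 0.75 × √13 = 2.7042
Critical value for a one-sided test at α = 0.025: z_α = 1.960.
Power = P(Z > 1.960 − λ) = Φ(0.744) = 0.7716.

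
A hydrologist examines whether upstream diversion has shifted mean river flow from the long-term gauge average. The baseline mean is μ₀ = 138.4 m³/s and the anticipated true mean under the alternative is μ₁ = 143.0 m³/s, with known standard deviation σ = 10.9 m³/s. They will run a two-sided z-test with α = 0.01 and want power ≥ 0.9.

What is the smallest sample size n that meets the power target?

n = 84

Standardized effect: d = |μ₁ − μ₀| / σ = |143.0 − 138.4| / 10.9 = 0.4220
Set Φ(δ − 2.576) = 0.9; then δ − 2.576 = Φ⁻¹(0.9) = 1.282, giving δ = 3.857.
(Ignoring the negligible lower-tail rejection probability gives the usual closed-form inversion.)
δ = d·√n ⇒ n = (δ/d)² = (3.857 / 0.4220)² = 83.55.
Round up to the next whole unit.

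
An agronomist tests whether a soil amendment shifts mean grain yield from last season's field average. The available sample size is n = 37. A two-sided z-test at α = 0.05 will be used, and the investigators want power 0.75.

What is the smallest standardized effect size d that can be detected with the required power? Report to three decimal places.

Need Φ(δ − 1.960) = 0.75, so δ = 1.960 + 0.674 = 2.634.
(Lower-tail contribution to power is negligible for δ > 0.)
δ = d·√n ⇒ d = δ/√n = 2.634/√37 = 0.4331.

d ≈ 0.433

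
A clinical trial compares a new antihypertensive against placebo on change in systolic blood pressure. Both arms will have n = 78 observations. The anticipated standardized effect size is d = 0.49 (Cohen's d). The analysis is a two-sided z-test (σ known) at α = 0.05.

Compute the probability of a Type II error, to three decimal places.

β ≈ 0.136

Noncentrality parameter: δ = d·√(n/2) = 0.49 × √(78/2) = 3.0600
Critical value for a two-sided test at α = 0.05: z_{α/2} = 1.960.
Power = Φ(δ − 1.960) + Φ(−δ − 1.960) = Φ(1.100) + Φ(-5.020) = 0.8644 + 0.0000 = 0.8644.
Type II error: β = 1 − power = 1 − 0.8644 = 0.1356.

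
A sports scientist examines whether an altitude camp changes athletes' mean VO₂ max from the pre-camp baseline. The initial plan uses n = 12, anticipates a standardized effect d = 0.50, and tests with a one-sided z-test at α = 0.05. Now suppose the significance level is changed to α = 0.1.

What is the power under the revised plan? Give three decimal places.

Power ≈ 0.674

δ = d·√n = 0.50 × √12 = 1.7321 (unchanged). New critical value: z_{0.1} = 1.282.
Revised power = P(Z > 1.282 − δ) = Φ(0.450) = 0.6738.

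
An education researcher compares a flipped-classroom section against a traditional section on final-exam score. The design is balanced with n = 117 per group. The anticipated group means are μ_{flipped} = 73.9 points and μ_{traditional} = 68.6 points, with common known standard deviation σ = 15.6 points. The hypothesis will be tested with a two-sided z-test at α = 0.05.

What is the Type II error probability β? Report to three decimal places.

β ≈ 0.262

Standardized effect: d = |μ_{flipped} − μ_{traditional}| / σ = |73.9 − 68.6| / 15.6 = 0.3397
Noncentrality parameter: δ = d·√(n/2) = 0.3397 × √(117/2) = 2.5985
Two-sided α = 0.05 → critical value z_{0.025} = 1.960.
Power = Φ(δ − 1.960) + Φ(−δ − 1.960) = Φ(0.639) + Φ(-4.559) = 0.7385 + 0.0000 = 0.7385.
Type II error: β = 1 − power = 1 − 0.7385 = 0.2615.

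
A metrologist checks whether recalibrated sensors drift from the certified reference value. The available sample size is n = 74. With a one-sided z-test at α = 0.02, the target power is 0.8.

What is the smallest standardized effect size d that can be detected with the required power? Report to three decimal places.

d ≈ 0.337

Required noncentrality: δ = z_{0.02} + z_{0.20} = 2.054 + 0.842 = 2.895.
δ = d·√n ⇒ d = δ/√n = 2.895/√74 = 0.3366.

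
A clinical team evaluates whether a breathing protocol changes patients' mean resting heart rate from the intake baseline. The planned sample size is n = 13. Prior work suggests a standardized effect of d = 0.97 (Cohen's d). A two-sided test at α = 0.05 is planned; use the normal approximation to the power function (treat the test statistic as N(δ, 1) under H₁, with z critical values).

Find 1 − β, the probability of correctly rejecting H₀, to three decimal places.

Noncentrality parameter: δ = d·√n = 0.97 × √13 = 3.4974
Critical value for a two-sided test at α = 0.05: z_{α/2} = 1.960.
Power = Φ(δ − 1.960) + Φ(−δ − 1.960) = Φ(1.537) + Φ(-5.457) = 0.9379 + 0.0000 = 0.9379.

Power ≈ 0.938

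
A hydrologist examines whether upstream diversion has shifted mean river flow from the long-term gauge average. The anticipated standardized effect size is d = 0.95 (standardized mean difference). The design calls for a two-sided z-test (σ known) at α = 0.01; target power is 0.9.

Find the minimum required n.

Set Φ(δ − 2.576) = 0.9; then δ − 2.576 = Φ⁻¹(0.9) = 1.282, giving δ = 3.857.
(The Φ(−δ − z_{α/2}) term is vanishingly small for δ > 0 and is dropped in the standard sample-size formula.)
δ = d·√n ⇒ n = (δ/d)² = (3.857 / 0.95)² = 16.49.
Rounding up, n = 17.

n = 17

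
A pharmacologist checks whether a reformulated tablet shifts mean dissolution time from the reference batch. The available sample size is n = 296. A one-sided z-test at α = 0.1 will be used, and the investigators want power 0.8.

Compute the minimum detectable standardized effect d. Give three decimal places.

Need Φ(δ − 1.282) = 0.8, so δ = 1.282 + 0.842 = 2.123.
δ = d·√n ⇒ d = δ/√n = 2.123/√296 = 0.1234.

d ≈ 0.123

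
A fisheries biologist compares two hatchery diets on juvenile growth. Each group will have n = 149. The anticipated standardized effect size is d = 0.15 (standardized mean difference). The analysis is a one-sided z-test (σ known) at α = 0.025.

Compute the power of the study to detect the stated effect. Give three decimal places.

Noncentrality parameter: δ = d·√(n/2) = 0.15 × √(149/2) = 1.2947
One-sided α = 0.025 → critical value z_{0.025} = 1.960.
Power = P(Z > 1.960 − δ) = Φ(-0.665) = 0.2529.

Power ≈ 0.253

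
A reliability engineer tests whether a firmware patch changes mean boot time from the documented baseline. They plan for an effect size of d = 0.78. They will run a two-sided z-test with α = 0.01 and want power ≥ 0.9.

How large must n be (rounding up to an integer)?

For power 0.9 need Φ(δ − z_{0.005}) = 0.9, so δ = z_{0.005} + z_{0.10} = 2.576 + 1.282 = 3.857.
(For δ > 0 the lower-tail rejection region contributes negligibly to power, so the one-term inversion is standard.)
δ = d·√n ⇒ n = (δ/d)² = (3.857 / 0.78)² = 24.46.
Rounding up, n = 25.

n = 25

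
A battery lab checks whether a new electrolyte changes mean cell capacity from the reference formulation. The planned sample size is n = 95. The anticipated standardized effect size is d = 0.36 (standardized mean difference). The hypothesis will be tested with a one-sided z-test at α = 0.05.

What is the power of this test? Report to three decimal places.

Power ≈ 0.969

Noncentrality parameter: δ = d·√n = 0.36 × √95 = 3.5088
Critical value for a one-sided test at α = 0.05: z_α = 1.645.
Power = P(Z > 1.645 − δ) = Φ(1.864) = 0.9688.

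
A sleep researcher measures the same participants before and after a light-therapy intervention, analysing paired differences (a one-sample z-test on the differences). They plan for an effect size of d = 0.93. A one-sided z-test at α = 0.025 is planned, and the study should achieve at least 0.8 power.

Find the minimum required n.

n = 10

For power 0.8 need Φ(δ − z_{0.025}) = 0.8, so δ = z_{0.025} + z_{0.20} = 1.960 + 0.842 = 2.802.
δ = d·√n ⇒ n = (δ/d)² = (2.802 / 0.93)² = 9.07.
Round up to the next whole unit.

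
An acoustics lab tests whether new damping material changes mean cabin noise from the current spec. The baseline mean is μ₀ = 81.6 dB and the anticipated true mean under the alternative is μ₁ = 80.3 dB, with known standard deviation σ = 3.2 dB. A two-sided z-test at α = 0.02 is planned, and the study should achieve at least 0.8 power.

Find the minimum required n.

Standardized effect: d = |μ₁ − μ₀| / σ = |80.3 − 81.6| / 3.2 = 0.4062
Set Φ(δ − 2.326) = 0.8; then δ − 2.326 = Φ⁻¹(0.8) = 0.842, giving δ = 3.168.
(The Φ(−δ − z_{α/2}) term is vanishingly small for δ > 0 and is dropped in the standard sample-size formula.)
δ = d·√n ⇒ n = (δ/d)² = (3.168 / 0.4062)² = 60.81.
Rounding up, n = 61.

n = 61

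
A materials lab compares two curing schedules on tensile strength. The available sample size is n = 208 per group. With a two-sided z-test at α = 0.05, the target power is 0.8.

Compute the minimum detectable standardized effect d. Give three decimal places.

Need Φ(δ − 1.960) = 0.8, so δ = 1.960 + 0.842 = 2.802.
(The second rejection-region term Φ(−δ − z_{α/2}) is negligible and dropped.)
δ = d·√(n/2) ⇒ d = δ/√(n/2) = 2.802/√(208/2) = 0.2747.

d ≈ 0.275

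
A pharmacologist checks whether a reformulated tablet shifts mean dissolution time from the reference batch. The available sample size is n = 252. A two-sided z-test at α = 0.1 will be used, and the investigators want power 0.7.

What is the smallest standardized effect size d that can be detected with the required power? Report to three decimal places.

d ≈ 0.137

Required noncentrality: δ = z_{0.05} + z_{0.30} = 1.645 + 0.524 = 2.169.
(The second rejection-region term Φ(−δ − z_{α/2}) is negligible and dropped.)
δ = d·√n ⇒ d = δ/√n = 2.169/√252 = 0.1367.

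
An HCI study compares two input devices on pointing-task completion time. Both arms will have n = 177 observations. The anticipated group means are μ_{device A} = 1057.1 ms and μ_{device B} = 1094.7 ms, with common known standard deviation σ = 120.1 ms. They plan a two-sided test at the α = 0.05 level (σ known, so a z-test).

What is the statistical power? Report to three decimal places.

Power ≈ 0.838

Standardized effect: d = |μ_{device A} − μ_{device B}| / σ = |1057.1 − 1094.7| / 120.1 = 0.3131
Noncentrality parameter: δ = d·√(n/2) = 0.3131 × √(177/2) = 2.9452
Critical value for a two-sided test at α = 0.05: z_{α/2} = 1.960.
Power = Φ(δ − 1.960) + Φ(−δ − 1.960) = Φ(0.985) + Φ(-4.905) = 0.8377 + 0.0000 = 0.8377.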